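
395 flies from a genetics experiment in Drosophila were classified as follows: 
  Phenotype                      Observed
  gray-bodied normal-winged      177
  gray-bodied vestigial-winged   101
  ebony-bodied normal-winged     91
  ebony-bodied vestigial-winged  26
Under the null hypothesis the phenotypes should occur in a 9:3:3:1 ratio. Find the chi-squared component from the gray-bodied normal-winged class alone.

Total ratio parts = 16. Expected numbers out of 395:
  gray-bodied normal-winged: 395 × 9/16 = 222.1875
  gray-bodied vestigial-winged: 395 × 3/16 = 74.0625
  ebony-bodied normal-winged: 395 × 3/16 = 74.0625
  ebony-bodied vestigial-winged: 395 × 1/16 = 24.6875
Contribution of gray-bodied normal-winged: (177 − 222.1875)² / 222.1875 = 9.1900

9.190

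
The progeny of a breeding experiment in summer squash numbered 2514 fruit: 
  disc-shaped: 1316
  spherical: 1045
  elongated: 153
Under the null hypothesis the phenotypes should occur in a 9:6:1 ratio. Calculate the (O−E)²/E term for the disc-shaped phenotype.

6.809

Expected counts for N = 2514 under a 9:6:1 ratio (total parts = 16):
  disc-shaped: 2514 × 9/16 = 1414.125
  spherical: 2514 × 6/16 = 942.75
  elongated: 2514 × 1/16 = 157.125
Contribution of disc-shaped: (1316 − 1414.125)² / 1414.125 = 6.8088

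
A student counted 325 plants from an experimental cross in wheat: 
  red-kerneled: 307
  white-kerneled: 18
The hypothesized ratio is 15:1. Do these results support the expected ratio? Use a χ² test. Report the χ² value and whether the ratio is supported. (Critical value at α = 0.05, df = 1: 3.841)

0.281; consistent

The 15:1 ratio has 16 parts, so with N = 325 the expected counts are:
  red-kerneled: 325 × 15/16 = 304.6875
  white-kerneled: 325 × 1/16 = 20.3125
χ² = Σ (O − E)² / E
  red-kerneled: (307 − 304.6875)² / 304.6875 = 0.0176
  white-kerneled: (18 − 20.3125)² / 20.3125 = 0.2633
χ² = 0.0176 + 0.2633 = 0.2809 ≈ 0.281
Degrees of freedom = 2 − 1 = 1; critical value at α = 0.05 is 3.841.
Since 0.281 < 3.841, we fail to reject the null hypothesis — the data are consistent with the 15:1 ratio.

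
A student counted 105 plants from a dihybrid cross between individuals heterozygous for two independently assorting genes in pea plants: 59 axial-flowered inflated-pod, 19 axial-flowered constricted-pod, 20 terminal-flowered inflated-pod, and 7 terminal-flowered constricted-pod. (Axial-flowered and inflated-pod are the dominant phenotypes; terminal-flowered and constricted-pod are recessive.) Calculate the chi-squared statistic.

A dihybrid F₂ with independent assortment and complete dominance at both loci gives a 9:3:3:1 phenotypic ratio.
The 9:3:3:1 ratio has 16 parts, so with N = 105 the expected counts are:
  axial-flowered inflated-pod: 105 × 9/16 = 59.0625
  axial-flowered constricted-pod: 105 × 3/16 = 19.6875
  terminal-flowered inflated-pod: 105 × 3/16 = 19.6875
  terminal-flowered constricted-pod: 105 × 1/16 = 6.5625
χ² = Σ (O − E)² / E
  axial-flowered inflated-pod: (59 − 59.0625)² / 59.0625 = 0.0001
  axial-flowered constricted-pod: (19 − 19.6875)² / 19.6875 = 0.0240
  terminal-flowered inflated-pod: (20 − 19.6875)² / 19.6875 = 0.0050
  terminal-flowered constricted-pod: (7 − 6.5625)² / 6.5625 = 0.0292
χ² = 0.0001 + 0.0240 + 0.0050 + 0.0292 = 0.0583 ≈ 0.058

0.058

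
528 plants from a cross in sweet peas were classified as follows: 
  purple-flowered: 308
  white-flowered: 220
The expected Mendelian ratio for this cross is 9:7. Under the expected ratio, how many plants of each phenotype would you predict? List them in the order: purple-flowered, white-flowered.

Under the 9:7 hypothesis (Σ ratio = 16, N = 528):
  purple-flowered: 528 × 9/16 = 297
  white-flowered: 528 × 7/16 = 231

297, 231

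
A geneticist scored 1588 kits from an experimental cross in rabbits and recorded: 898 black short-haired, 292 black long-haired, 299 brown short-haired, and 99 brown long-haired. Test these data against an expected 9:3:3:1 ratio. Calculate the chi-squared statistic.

0.142

The 9:3:3:1 ratio has 16 parts, so with N = 1588 the expected counts are:
  black short-haired: 1588 × 9/16 = 893.25
  black long-haired: 1588 × 3/16 = 297.75
  brown short-haired: 1588 × 3/16 = 297.75
  brown long-haired: 1588 × 1/16 = 99.25
χ² = Σ (O − E)² / E
  black short-haired: (898 − 893.25)² / 893.25 = 0.0253
  black long-haired: (292 − 297.75)² / 297.75 = 0.1110
  brown short-haired: (299 − 297.75)² / 297.75 = 0.0052
  brown long-haired: (99 − 99.25)² / 99.25 = 0.0006
χ² = 0.0253 + 0.1110 + 0.0052 + 0.0006 = 0.1421 ≈ 0.142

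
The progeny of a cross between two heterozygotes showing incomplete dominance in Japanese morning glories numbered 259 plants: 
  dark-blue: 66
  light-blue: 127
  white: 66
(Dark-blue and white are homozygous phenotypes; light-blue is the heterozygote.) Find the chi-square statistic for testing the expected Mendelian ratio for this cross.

0.097

With incomplete dominance, a heterozygote × heterozygote cross gives a 1:2:1 phenotypic ratio.
Total ratio parts = 4. Expected numbers out of 259:
  dark-blue: 259 × 1/4 = 64.75
  light-blue: 259 × 2/4 = 129.5
  white: 259 × 1/4 = 64.75
χ² = Σ (O − E)² / E
  dark-blue: (66 − 64.75)² / 64.75 = 0.0241
  light-blue: (127 − 129.5)² / 129.5 = 0.0483
  white: (66 − 64.75)² / 64.75 = 0.0241
χ² = 0.0241 + 0.0483 + 0.0241 = 0.0965 ≈ 0.097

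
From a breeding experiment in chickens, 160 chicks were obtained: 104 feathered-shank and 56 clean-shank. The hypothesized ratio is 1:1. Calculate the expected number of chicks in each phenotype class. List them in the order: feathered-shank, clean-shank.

The 1:1 ratio has 2 parts, so with N = 160 the expected counts are:
  feathered-shank: 160 × 1/2 = 80
  clean-shank: 160 × 1/2 = 80

80, 80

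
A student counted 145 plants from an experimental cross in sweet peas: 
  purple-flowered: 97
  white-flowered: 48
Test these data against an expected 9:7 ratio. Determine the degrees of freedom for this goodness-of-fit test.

A goodness-of-fit test with 2 phenotype classes has df = 2 − 1 = 1.

1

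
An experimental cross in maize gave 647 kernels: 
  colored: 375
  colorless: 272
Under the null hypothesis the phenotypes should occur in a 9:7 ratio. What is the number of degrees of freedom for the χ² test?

A goodness-of-fit test with 2 phenotype classes has df = 2 − 1 = 1.

1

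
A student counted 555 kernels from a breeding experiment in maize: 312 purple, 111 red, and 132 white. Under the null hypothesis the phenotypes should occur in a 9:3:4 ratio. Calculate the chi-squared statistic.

0.791

The 9:3:4 ratio has 16 parts, so with N = 555 the expected counts are:
  purple: 555 × 9/16 = 312.1875
  red: 555 × 3/16 = 104.0625
  white: 555 × 4/16 = 138.75
χ² = Σ (O − E)² / E
  purple: (312 − 312.1875)² / 312.1875 = 0.0001
  red: (111 − 104.0625)² / 104.0625 = 0.4625
  white: (132 − 138.75)² / 138.75 = 0.3284
χ² = 0.0001 + 0.4625 + 0.3284 = 0.791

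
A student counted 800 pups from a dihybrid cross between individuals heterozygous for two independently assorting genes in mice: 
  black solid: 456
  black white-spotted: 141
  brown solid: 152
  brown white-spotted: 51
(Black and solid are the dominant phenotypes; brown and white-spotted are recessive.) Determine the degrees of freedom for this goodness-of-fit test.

A dihybrid F₂ with independent assortment and complete dominance at both loci gives a 9:3:3:1 phenotypic ratio.
A goodness-of-fit test with 4 phenotype classes has df = 4 − 1 = 3.

3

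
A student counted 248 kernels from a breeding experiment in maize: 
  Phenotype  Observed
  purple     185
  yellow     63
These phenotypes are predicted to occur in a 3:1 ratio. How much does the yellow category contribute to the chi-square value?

0.016

Total ratio parts = 4. Expected numbers out of 248:
  purple: 248 × 3/4 = 186
  yellow: 248 × 1/4 = 62
Contribution of yellow: (63 − 62)² / 62 = 0.0161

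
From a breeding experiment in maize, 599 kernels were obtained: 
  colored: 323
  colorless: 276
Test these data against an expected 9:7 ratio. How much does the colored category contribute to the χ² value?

0.577

Total ratio parts = 16. Expected numbers out of 599:
  colored: 599 × 9/16 = 336.9375
  colorless: 599 × 7/16 = 262.0625
Contribution of colored: (323 − 336.9375)² / 336.9375 = 0.5765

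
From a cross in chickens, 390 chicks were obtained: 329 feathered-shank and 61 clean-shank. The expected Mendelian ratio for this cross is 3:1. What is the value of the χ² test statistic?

18.219

Expected counts for N = 390 under a 3:1 ratio (total parts = 4):
  feathered-shank: 390 × 3/4 = 292.5
  clean-shank: 390 × 1/4 = 97.5
χ² = Σ (O − E)² / E
  feathered-shank: (329 − 292.5)² / 292.5 = 4.5547
  clean-shank: (61 − 97.5)² / 97.5 = 13.6641
χ² = 4.5547 + 13.6641 = 18.2188 ≈ 18.219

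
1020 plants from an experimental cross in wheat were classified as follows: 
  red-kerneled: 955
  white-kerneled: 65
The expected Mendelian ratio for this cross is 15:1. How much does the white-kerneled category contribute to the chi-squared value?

0.025

Total ratio parts = 16. Expected numbers out of 1020:
  red-kerneled: 1020 × 15/16 = 956.25
  white-kerneled: 1020 × 1/16 = 63.75
Contribution of white-kerneled: (65 − 63.75)² / 63.75 = 0.0245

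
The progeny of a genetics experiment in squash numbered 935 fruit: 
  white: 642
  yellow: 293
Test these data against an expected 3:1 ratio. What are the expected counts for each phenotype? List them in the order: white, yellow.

701.25, 233.75

Under the 3:1 hypothesis (Σ ratio = 4, N = 935):
  white: 935 × 3/4 = 701.25
  yellow: 935 × 1/4 = 233.75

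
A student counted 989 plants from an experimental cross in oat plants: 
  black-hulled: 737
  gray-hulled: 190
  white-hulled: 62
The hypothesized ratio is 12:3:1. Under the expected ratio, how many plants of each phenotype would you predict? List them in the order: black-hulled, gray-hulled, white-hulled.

Total ratio parts = 16. Expected numbers out of 989:
  black-hulled: 989 × 12/16 = 741.75
  gray-hulled: 989 × 3/16 = 185.4375
  white-hulled: 989 × 1/16 = 61.8125

741.75, 185.4375, 61.8125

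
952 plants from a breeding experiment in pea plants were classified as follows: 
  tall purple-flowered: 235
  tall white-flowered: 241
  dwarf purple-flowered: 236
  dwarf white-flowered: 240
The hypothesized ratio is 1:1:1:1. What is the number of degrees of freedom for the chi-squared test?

A goodness-of-fit test with 4 phenotype classes has df = 4 − 1 = 3.

3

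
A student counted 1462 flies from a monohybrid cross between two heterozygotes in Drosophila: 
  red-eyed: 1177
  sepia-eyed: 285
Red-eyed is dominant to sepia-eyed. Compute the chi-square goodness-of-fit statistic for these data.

For a monohybrid cross between heterozygotes with complete dominance, the expected phenotypic ratio is 3:1.
Expected counts for N = 1462 under a 3:1 ratio (total parts = 4):
  red-eyed: 1462 × 3/4 = 1096.5
  sepia-eyed: 1462 × 1/4 = 365.5
χ² = Σ (O − E)² / E
  red-eyed: (1177 − 1096.5)² / 1096.5 = 5.9099
  sepia-eyed: (285 − 365.5)² / 365.5 = 17.7298
χ² = 5.9099 + 17.7298 = 23.6397 ≈ 23.640

23.640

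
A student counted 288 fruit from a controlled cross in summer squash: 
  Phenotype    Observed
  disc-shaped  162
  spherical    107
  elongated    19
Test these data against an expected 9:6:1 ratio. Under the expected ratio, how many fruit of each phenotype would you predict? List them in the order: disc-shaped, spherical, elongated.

162, 108, 18

The 9:6:1 ratio has 16 parts, so with N = 288 the expected counts are:
  disc-shaped: 288 × 9/16 = 162
  spherical: 288 × 6/16 = 108
  elongated: 288 × 1/16 = 18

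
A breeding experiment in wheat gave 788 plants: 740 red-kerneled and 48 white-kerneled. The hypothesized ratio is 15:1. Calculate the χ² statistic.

0.034

Under the 15:1 hypothesis (Σ ratio = 16, N = 788):
  red-kerneled: 788 × 15/16 = 738.75
  white-kerneled: 788 × 1/16 = 49.25
χ² = Σ (O − E)² / E
  red-kerneled: (740 − 738.75)² / 738.75 = 0.0021
  white-kerneled: (48 − 49.25)² / 49.25 = 0.0317
χ² = 0.0021 + 0.0317 = 0.0338 ≈ 0.034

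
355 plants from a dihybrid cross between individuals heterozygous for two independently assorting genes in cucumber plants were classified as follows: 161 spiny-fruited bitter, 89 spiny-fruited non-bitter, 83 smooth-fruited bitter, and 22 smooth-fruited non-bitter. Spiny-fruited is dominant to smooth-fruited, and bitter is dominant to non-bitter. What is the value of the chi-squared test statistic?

A dihybrid F₂ with independent assortment and complete dominance at both loci gives a 9:3:3:1 phenotypic ratio.
Total ratio parts = 16. Expected numbers out of 355:
  spiny-fruited bitter: 355 × 9/16 = 199.6875
  spiny-fruited non-bitter: 355 × 3/16 = 66.5625
  smooth-fruited bitter: 355 × 3/16 = 66.5625
  smooth-fruited non-bitter: 355 × 1/16 = 22.1875
χ² = Σ (O − E)² / E
  spiny-fruited bitter: (161 − 199.6875)² / 199.6875 = 7.4953
  spiny-fruited non-bitter: (89 − 66.5625)² / 66.5625 = 7.5634
  smooth-fruited bitter: (83 − 66.5625)² / 66.5625 = 4.0592
  smooth-fruited non-bitter: (22 − 22.1875)² / 22.1875 = 0.0016
χ² = 7.4953 + 7.5634 + 4.0592 + 0.0016 = 19.1195 ≈ 19.120

19.120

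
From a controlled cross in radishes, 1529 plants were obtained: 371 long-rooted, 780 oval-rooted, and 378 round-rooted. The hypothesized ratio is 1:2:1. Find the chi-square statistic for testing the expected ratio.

Total ratio parts = 4. Expected numbers out of 1529:
  long-rooted: 1529 × 1/4 = 382.25
  oval-rooted: 1529 × 2/4 = 764.5
  round-rooted: 1529 × 1/4 = 382.25
χ² = Σ (O − E)² / E
  long-rooted: (371 − 382.25)² / 382.25 = 0.3311
  oval-rooted: (780 − 764.5)² / 764.5 = 0.3143
  round-rooted: (378 − 382.25)² / 382.25 = 0.0473
χ² = 0.3311 + 0.3143 + 0.0473 = 0.6927 ≈ 0.693

0.693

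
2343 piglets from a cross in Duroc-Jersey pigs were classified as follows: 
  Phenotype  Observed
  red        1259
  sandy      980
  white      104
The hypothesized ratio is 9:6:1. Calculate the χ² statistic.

The 9:6:1 ratio has 16 parts, so with N = 2343 the expected counts are:
  red: 2343 × 9/16 = 1317.9375
  sandy: 2343 × 6/16 = 878.625
  white: 2343 × 1/16 = 146.4375
χ² = Σ (O − E)² / E
  red: (1259 − 1317.9375)² / 1317.9375 = 2.6357
  sandy: (980 − 878.625)² / 878.625 = 11.6966
  white: (104 − 146.4375)² / 146.4375 = 12.2984
χ² = 2.6357 + 11.6966 + 12.2984 = 26.6307 ≈ 26.631

26.631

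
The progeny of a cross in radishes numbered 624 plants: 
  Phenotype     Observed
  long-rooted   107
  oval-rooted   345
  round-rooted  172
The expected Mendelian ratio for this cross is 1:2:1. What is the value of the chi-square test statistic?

20.522

Expected counts for N = 624 under a 1:2:1 ratio (total parts = 4):
  long-rooted: 624 × 1/4 = 156
  oval-rooted: 624 × 2/4 = 312
  round-rooted: 624 × 1/4 = 156
χ² = Σ (O − E)² / E
  long-rooted: (107 − 156)² / 156 = 15.3910
  oval-rooted: (345 − 312)² / 312 = 3.4904
  round-rooted: (172 − 156)² / 156 = 1.6410
χ² = 15.3910 + 3.4904 + 1.6410 = 20.5224 ≈ 20.522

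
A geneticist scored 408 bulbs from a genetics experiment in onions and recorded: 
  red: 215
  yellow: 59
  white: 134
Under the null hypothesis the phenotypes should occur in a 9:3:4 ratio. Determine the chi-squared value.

The 9:3:4 ratio has 16 parts, so with N = 408 the expected counts are:
  red: 408 × 9/16 = 229.5
  yellow: 408 × 3/16 = 76.5
  white: 408 × 4/16 = 102
χ² = Σ (O − E)² / E
  red: (215 − 229.5)² / 229.5 = 0.9161
  yellow: (59 − 76.5)² / 76.5 = 4.0033
  white: (134 − 102)² / 102 = 10.0392
χ² = 0.9161 + 4.0033 + 10.0392 = 14.9586 ≈ 14.959

14.959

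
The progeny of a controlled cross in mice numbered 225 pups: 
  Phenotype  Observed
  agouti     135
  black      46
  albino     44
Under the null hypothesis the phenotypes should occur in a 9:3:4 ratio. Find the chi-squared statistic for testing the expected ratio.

The 9:3:4 ratio has 16 parts, so with N = 225 the expected counts are:
  agouti: 225 × 9/16 = 126.5625
  black: 225 × 3/16 = 42.1875
  albino: 225 × 4/16 = 56.25
χ² = Σ (O − E)² / E
  agouti: (135 − 126.5625)² / 126.5625 = 0.5625
  black: (46 − 42.1875)² / 42.1875 = 0.3445
  albino: (44 − 56.25)² / 56.25 = 2.6678
χ² = 0.5625 + 0.3445 + 2.6678 = 3.5748 ≈ 3.575

3.575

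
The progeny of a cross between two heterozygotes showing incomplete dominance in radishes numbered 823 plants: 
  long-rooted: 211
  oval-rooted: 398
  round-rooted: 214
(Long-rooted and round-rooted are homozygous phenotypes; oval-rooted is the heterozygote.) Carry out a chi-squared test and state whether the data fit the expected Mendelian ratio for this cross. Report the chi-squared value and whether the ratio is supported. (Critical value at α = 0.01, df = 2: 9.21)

With incomplete dominance, a heterozygote × heterozygote cross gives a 1:2:1 phenotypic ratio.
The 1:2:1 ratio has 4 parts, so with N = 823 the expected counts are:
  long-rooted: 823 × 1/4 = 205.75
  oval-rooted: 823 × 2/4 = 411.5
  round-rooted: 823 × 1/4 = 205.75
χ² = Σ (O − E)² / E
  long-rooted: (211 − 205.75)² / 205.75 = 0.1340
  oval-rooted: (398 − 411.5)² / 411.5 = 0.4429
  round-rooted: (214 − 205.75)² / 205.75 = 0.3308
χ² = 0.1340 + 0.4429 + 0.3308 = 0.9077 ≈ 0.908
Degrees of freedom = 3 − 1 = 2; critical value at α = 0.01 is 9.21.
Since 0.908 < 9.21, we fail to reject the null hypothesis — the data are consistent with the 1:2:1 ratio.

0.908; consistent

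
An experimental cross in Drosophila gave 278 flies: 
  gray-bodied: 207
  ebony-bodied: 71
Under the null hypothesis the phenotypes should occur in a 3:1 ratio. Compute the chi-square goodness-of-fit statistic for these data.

0.043

Expected counts for N = 278 under a 3:1 ratio (total parts = 4):
  gray-bodied: 278 × 3/4 = 208.5
  ebony-bodied: 278 × 1/4 = 69.5
χ² = Σ (O − E)² / E
  gray-bodied: (207 − 208.5)² / 208.5 = 0.0108
  ebony-bodied: (71 − 69.5)² / 69.5 = 0.0324
χ² = 0.0108 + 0.0324 = 0.0432 ≈ 0.043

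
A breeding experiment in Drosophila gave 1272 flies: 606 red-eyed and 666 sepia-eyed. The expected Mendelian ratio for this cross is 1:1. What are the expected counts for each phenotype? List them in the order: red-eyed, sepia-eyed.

636, 636

Under the 1:1 hypothesis (Σ ratio = 2, N = 1272):
  red-eyed: 1272 × 1/2 = 636
  sepia-eyed: 1272 × 1/2 = 636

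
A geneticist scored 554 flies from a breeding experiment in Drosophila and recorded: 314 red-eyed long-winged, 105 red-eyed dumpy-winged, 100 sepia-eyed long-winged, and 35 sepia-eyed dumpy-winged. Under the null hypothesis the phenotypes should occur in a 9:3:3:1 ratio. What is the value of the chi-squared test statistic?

Expected counts for N = 554 under a 9:3:3:1 ratio (total parts = 16):
  red-eyed long-winged: 554 × 9/16 = 311.625
  red-eyed dumpy-winged: 554 × 3/16 = 103.875
  sepia-eyed long-winged: 554 × 3/16 = 103.875
  sepia-eyed dumpy-winged: 554 × 1/16 = 34.625
χ² = Σ (O − E)² / E
  red-eyed long-winged: (314 − 311.625)² / 311.625 = 0.0181
  red-eyed dumpy-winged: (105 − 103.875)² / 103.875 = 0.0122
  sepia-eyed long-winged: (100 − 103.875)² / 103.875 = 0.1446
  sepia-eyed dumpy-winged: (35 − 34.625)² / 34.625 = 0.0041
χ² = 0.0181 + 0.0122 + 0.1446 + 0.0041 = 0.179

0.179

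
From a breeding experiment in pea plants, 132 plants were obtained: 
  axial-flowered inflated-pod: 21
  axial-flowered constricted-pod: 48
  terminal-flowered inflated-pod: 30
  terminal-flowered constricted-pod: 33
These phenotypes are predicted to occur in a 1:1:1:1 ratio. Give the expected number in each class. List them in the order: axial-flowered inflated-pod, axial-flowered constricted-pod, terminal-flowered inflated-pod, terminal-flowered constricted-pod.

Under the 1:1:1:1 hypothesis (Σ ratio = 4, N = 132):
  axial-flowered inflated-pod: 132 × 1/4 = 33
  axial-flowered constricted-pod: 132 × 1/4 = 33
  terminal-flowered inflated-pod: 132 × 1/4 = 33
  terminal-flowered constricted-pod: 132 × 1/4 = 33

33, 33, 33, 33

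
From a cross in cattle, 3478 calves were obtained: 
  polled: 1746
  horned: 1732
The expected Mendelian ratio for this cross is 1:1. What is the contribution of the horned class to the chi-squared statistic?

Under the 1:1 hypothesis (Σ ratio = 2, N = 3478):
  polled: 3478 × 1/2 = 1739
  horned: 3478 × 1/2 = 1739
Contribution of horned: (1732 − 1739)² / 1739 = 0.0282

0.028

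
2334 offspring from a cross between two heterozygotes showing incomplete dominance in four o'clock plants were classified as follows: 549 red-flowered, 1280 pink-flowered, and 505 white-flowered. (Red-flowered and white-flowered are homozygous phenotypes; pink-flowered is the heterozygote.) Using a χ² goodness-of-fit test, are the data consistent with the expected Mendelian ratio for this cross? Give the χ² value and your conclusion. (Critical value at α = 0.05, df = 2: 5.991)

23.542; not consistent

With incomplete dominance, a heterozygote × heterozygote cross gives a 1:2:1 phenotypic ratio.
The 1:2:1 ratio has 4 parts, so with N = 2334 the expected counts are:
  red-flowered: 2334 × 1/4 = 583.5
  pink-flowered: 2334 × 2/4 = 1167
  white-flowered: 2334 × 1/4 = 583.5
χ² = Σ (O − E)² / E
  red-flowered: (549 − 583.5)² / 583.5 = 2.0398
  pink-flowered: (1280 − 1167)² / 1167 = 10.9417
  white-flowered: (505 − 583.5)² / 583.5 = 10.5608
χ² = 2.0398 + 10.9417 + 10.5608 = 23.5423 ≈ 23.542
Degrees of freedom = 3 − 1 = 2; critical value at α = 0.05 is 5.991.
Since 23.542 > 5.991, we reject the null hypothesis — the data do not fit the 1:2:1 ratio.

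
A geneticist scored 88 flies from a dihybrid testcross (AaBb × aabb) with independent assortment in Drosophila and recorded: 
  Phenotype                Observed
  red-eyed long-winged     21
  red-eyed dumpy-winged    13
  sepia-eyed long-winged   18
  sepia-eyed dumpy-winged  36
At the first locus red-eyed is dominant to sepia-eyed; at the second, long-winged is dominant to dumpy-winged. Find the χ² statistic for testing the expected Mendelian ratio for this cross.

13.364

A dihybrid testcross with independent assortment gives a 1:1:1:1 ratio.
Total ratio parts = 4. Expected numbers out of 88:
  red-eyed long-winged: 88 × 1/4 = 22
  red-eyed dumpy-winged: 88 × 1/4 = 22
  sepia-eyed long-winged: 88 × 1/4 = 22
  sepia-eyed dumpy-winged: 88 × 1/4 = 22
χ² = Σ (O − E)² / E
  red-eyed long-winged: (21 − 22)² / 22 = 0.0455
  red-eyed dumpy-winged: (13 − 22)² / 22 = 3.6818
  sepia-eyed long-winged: (18 − 22)² / 22 = 0.7273
  sepia-eyed dumpy-winged: (36 − 22)² / 22 = 8.9091
χ² = 0.0455 + 3.6818 + 0.7273 + 8.9091 = 13.3637 ≈ 13.364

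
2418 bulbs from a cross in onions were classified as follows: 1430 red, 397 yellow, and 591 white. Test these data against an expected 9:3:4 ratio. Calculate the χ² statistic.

10.901

Under the 9:3:4 hypothesis (Σ ratio = 16, N = 2418):
  red: 2418 × 9/16 = 1360.125
  yellow: 2418 × 3/16 = 453.375
  white: 2418 × 4/16 = 604.5
χ² = Σ (O − E)² / E
  red: (1430 − 1360.125)² / 1360.125 = 3.5898
  yellow: (397 − 453.375)² / 453.375 = 7.0100
  white: (591 − 604.5)² / 604.5 = 0.3015
χ² = 3.5898 + 7.0100 + 0.3015 = 10.9013 ≈ 10.901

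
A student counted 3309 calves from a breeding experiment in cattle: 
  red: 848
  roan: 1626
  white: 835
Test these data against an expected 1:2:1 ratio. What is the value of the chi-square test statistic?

1.084

Total ratio parts = 4. Expected numbers out of 3309:
  red: 3309 × 1/4 = 827.25
  roan: 3309 × 2/4 = 1654.5
  white: 3309 × 1/4 = 827.25
χ² = Σ (O − E)² / E
  red: (848 − 827.25)² / 827.25 = 0.5205
  roan: (1626 − 1654.5)² / 1654.5 = 0.4909
  white: (835 − 827.25)² / 827.25 = 0.0726
χ² = 0.5205 + 0.4909 + 0.0726 = 1.084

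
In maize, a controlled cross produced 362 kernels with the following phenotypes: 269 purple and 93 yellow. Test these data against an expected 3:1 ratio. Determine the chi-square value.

Expected counts for N = 362 under a 3:1 ratio (total parts = 4):
  purple: 362 × 3/4 = 271.5
  yellow: 362 × 1/4 = 90.5
χ² = Σ (O − E)² / E
  purple: (269 − 271.5)² / 271.5 = 0.0230
  yellow: (93 − 90.5)² / 90.5 = 0.0691
χ² = 0.0230 + 0.0691 = 0.0921 ≈ 0.092

0.092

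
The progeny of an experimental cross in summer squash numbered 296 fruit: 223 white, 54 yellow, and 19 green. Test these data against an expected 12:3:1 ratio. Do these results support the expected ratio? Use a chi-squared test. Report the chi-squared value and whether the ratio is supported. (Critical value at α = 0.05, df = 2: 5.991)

Total ratio parts = 16. Expected numbers out of 296:
  white: 296 × 12/16 = 222
  yellow: 296 × 3/16 = 55.5
  green: 296 × 1/16 = 18.5
χ² = Σ (O − E)² / E
  white: (223 − 222)² / 222 = 0.0045
  yellow: (54 − 55.5)² / 55.5 = 0.0405
  green: (19 − 18.5)² / 18.5 = 0.0135
χ² = 0.0045 + 0.0405 + 0.0135 = 0.0585 ≈ 0.059
Degrees of freedom = 3 − 1 = 2; critical value at α = 0.05 is 5.991.
Since 0.059 < 5.991, we fail to reject the null hypothesis — the data are consistent with the 12:3:1 ratio.

0.059; consistent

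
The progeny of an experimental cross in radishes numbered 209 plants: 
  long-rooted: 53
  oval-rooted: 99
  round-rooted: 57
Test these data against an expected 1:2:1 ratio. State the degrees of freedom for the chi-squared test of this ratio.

2

A goodness-of-fit test with 3 phenotype classes has df = 3 − 1 = 2.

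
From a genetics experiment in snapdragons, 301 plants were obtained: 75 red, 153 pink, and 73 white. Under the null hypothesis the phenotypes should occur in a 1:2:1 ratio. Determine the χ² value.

0.110

The 1:2:1 ratio has 4 parts, so with N = 301 the expected counts are:
  red: 301 × 1/4 = 75.25
  pink: 301 × 2/4 = 150.5
  white: 301 × 1/4 = 75.25
χ² = Σ (O − E)² / E
  red: (75 − 75.25)² / 75.25 = 0.0008
  pink: (153 − 150.5)² / 150.5 = 0.0415
  white: (73 − 75.25)² / 75.25 = 0.0673
χ² = 0.0008 + 0.0415 + 0.0673 = 0.1096 ≈ 0.110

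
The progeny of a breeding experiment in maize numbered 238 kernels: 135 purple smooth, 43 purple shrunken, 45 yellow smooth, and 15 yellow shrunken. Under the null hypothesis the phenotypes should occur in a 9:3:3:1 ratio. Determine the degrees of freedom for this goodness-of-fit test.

A goodness-of-fit test with 4 phenotype classes has df = 4 − 1 = 3.

3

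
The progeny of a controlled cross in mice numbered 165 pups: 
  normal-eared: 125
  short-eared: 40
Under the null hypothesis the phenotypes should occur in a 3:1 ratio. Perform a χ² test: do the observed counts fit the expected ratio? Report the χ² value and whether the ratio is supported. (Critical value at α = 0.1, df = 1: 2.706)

0.051; consistent

Total ratio parts = 4. Expected numbers out of 165:
  normal-eared: 165 × 3/4 = 123.75
  short-eared: 165 × 1/4 = 41.25
χ² = Σ (O − E)² / E
  normal-eared: (125 − 123.75)² / 123.75 = 0.0126
  short-eared: (40 − 41.25)² / 41.25 = 0.0379
χ² = 0.0126 + 0.0379 = 0.0505 ≈ 0.051
Degrees of freedom = 2 − 1 = 1; critical value at α = 0.1 is 2.706.
Since 0.051 < 2.706, we fail to reject the null hypothesis — the data are consistent with the 3:1 ratio.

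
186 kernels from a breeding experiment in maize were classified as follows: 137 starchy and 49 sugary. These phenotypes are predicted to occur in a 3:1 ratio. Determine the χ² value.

Expected counts for N = 186 under a 3:1 ratio (total parts = 4):
  starchy: 186 × 3/4 = 139.5
  sugary: 186 × 1/4 = 46.5
χ² = Σ (O − E)² / E
  starchy: (137 − 139.5)² / 139.5 = 0.0448
  sugary: (49 − 46.5)² / 46.5 = 0.1344
χ² = 0.0448 + 0.1344 = 0.1792 ≈ 0.179

0.179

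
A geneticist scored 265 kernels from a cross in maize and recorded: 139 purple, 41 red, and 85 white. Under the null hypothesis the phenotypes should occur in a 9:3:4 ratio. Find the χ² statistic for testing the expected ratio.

7.505

Under the 9:3:4 hypothesis (Σ ratio = 16, N = 265):
  purple: 265 × 9/16 = 149.0625
  red: 265 × 3/16 = 49.6875
  white: 265 × 4/16 = 66.25
χ² = Σ (O − E)² / E
  purple: (139 − 149.0625)² / 149.0625 = 0.6793
  red: (41 − 49.6875)² / 49.6875 = 1.5189
  white: (85 − 66.25)² / 66.25 = 5.3066
χ² = 0.6793 + 1.5189 + 5.3066 = 7.5048 ≈ 7.505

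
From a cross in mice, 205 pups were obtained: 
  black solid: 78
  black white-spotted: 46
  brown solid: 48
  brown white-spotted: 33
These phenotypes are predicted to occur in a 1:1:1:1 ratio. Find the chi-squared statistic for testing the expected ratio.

21.205

Under the 1:1:1:1 hypothesis (Σ ratio = 4, N = 205):
  black solid: 205 × 1/4 = 51.25
  black white-spotted: 205 × 1/4 = 51.25
  brown solid: 205 × 1/4 = 51.25
  brown white-spotted: 205 × 1/4 = 51.25
χ² = Σ (O − E)² / E
  black solid: (78 − 51.25)² / 51.25 = 13.9622
  black white-spotted: (46 − 51.25)² / 51.25 = 0.5378
  brown solid: (48 − 51.25)² / 51.25 = 0.2061
  brown white-spotted: (33 − 51.25)² / 51.25 = 6.4988
χ² = 13.9622 + 0.5378 + 0.2061 + 6.4988 = 21.2049 ≈ 21.205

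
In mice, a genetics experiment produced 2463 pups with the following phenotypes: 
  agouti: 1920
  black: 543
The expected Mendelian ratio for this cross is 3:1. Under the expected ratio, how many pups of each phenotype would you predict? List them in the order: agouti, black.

Total ratio parts = 4. Expected numbers out of 2463:
  agouti: 2463 × 3/4 = 1847.25
  black: 2463 × 1/4 = 615.75

1847.25, 615.75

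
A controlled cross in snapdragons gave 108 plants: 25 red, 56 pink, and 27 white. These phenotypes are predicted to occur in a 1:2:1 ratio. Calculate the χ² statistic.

Expected counts for N = 108 under a 1:2:1 ratio (total parts = 4):
  red: 108 × 1/4 = 27
  pink: 108 × 2/4 = 54
  white: 108 × 1/4 = 27
χ² = Σ (O − E)² / E
  red: (25 − 27)² / 27 = 0.1481
  pink: (56 − 54)² / 54 = 0.0741
  white: (27 − 27)² / 27 = 0.0000
χ² = 0.1481 + 0.0741 + 0.0000 = 0.2222 ≈ 0.222

0.222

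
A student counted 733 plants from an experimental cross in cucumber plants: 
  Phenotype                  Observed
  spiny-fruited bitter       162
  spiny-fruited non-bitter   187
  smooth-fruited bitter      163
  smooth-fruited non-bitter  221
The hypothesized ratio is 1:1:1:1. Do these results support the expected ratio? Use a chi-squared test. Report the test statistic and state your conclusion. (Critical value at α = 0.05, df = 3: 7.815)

Total ratio parts = 4. Expected numbers out of 733:
  spiny-fruited bitter: 733 × 1/4 = 183.25
  spiny-fruited non-bitter: 733 × 1/4 = 183.25
  smooth-fruited bitter: 733 × 1/4 = 183.25
  smooth-fruited non-bitter: 733 × 1/4 = 183.25
χ² = Σ (O − E)² / E
  spiny-fruited bitter: (162 − 183.25)² / 183.25 = 2.4642
  spiny-fruited non-bitter: (187 − 183.25)² / 183.25 = 0.0767
  smooth-fruited bitter: (163 − 183.25)² / 183.25 = 2.2377
  smooth-fruited non-bitter: (221 − 183.25)² / 183.25 = 7.7766
χ² = 2.4642 + 0.0767 + 2.2377 + 7.7766 = 12.5552 ≈ 12.555
Degrees of freedom = 4 − 1 = 3; critical value at α = 0.05 is 7.815.
Since 12.555 > 7.815, we reject the null hypothesis — the data do not fit the 1:1:1:1 ratio.

12.555; not consistent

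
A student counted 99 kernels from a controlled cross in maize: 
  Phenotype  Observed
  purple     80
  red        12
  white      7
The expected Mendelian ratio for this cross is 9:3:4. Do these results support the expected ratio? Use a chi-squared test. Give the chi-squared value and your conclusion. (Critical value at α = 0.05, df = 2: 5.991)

25.664; not consistent

Expected counts for N = 99 under a 9:3:4 ratio (total parts = 16):
  purple: 99 × 9/16 = 55.6875
  red: 99 × 3/16 = 18.5625
  white: 99 × 4/16 = 24.75
χ² = Σ (O − E)² / E
  purple: (80 − 55.6875)² / 55.6875 = 10.6145
  red: (12 − 18.5625)² / 18.5625 = 2.3201
  white: (7 − 24.75)² / 24.75 = 12.7298
χ² = 10.6145 + 2.3201 + 12.7298 = 25.6644 ≈ 25.664
Degrees of freedom = 3 − 1 = 2; critical value at α = 0.05 is 5.991.
Since 25.664 > 5.991, we reject the null hypothesis — the data do not fit the 9:3:4 ratio.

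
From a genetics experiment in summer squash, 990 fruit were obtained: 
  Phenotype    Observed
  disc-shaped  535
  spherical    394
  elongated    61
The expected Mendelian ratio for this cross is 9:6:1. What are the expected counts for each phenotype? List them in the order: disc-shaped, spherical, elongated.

556.875, 371.25, 61.875

Total ratio parts = 16. Expected numbers out of 990:
  disc-shaped: 990 × 9/16 = 556.875
  spherical: 990 × 6/16 = 371.25
  elongated: 990 × 1/16 = 61.875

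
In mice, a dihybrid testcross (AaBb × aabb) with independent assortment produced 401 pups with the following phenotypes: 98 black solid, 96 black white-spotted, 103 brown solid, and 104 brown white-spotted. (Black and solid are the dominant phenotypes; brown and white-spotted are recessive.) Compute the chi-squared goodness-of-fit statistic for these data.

A dihybrid testcross with independent assortment gives a 1:1:1:1 ratio.
Expected counts for N = 401 under a 1:1:1:1 ratio (total parts = 4):
  black solid: 401 × 1/4 = 100.25
  black white-spotted: 401 × 1/4 = 100.25
  brown solid: 401 × 1/4 = 100.25
  brown white-spotted: 401 × 1/4 = 100.25
χ² = Σ (O − E)² / E
  black solid: (98 − 100.25)² / 100.25 = 0.0505
  black white-spotted: (96 − 100.25)² / 100.25 = 0.1802
  brown solid: (103 − 100.25)² / 100.25 = 0.0754
  brown white-spotted: (104 − 100.25)² / 100.25 = 0.1403
χ² = 0.0505 + 0.1802 + 0.0754 + 0.1403 = 0.4464 ≈ 0.446

0.446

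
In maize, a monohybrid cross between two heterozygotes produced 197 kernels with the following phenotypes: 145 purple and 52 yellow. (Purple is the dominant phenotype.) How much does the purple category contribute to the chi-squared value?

0.051

For a monohybrid cross between heterozygotes with complete dominance, the expected phenotypic ratio is 3:1.
Under the 3:1 hypothesis (Σ ratio = 4, N = 197):
  purple: 197 × 3/4 = 147.75
  yellow: 197 × 1/4 = 49.25
Contribution of purple: (145 − 147.75)² / 147.75 = 0.0512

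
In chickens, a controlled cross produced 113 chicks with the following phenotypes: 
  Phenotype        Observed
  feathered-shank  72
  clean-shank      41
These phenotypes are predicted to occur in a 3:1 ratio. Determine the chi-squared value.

The 3:1 ratio has 4 parts, so with N = 113 the expected counts are:
  feathered-shank: 113 × 3/4 = 84.75
  clean-shank: 113 × 1/4 = 28.25
χ² = Σ (O − E)² / E
  feathered-shank: (72 − 84.75)² / 84.75 = 1.9181
  clean-shank: (41 − 28.25)² / 28.25 = 5.7544
χ² = 1.9181 + 5.7544 = 7.6725 ≈ 7.673

7.673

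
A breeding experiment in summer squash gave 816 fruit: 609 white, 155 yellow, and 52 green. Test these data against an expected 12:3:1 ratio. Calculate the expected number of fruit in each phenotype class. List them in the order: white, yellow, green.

612, 153, 51

Total ratio parts = 16. Expected numbers out of 816:
  white: 816 × 12/16 = 612
  yellow: 816 × 3/16 = 153
  green: 816 × 1/16 = 51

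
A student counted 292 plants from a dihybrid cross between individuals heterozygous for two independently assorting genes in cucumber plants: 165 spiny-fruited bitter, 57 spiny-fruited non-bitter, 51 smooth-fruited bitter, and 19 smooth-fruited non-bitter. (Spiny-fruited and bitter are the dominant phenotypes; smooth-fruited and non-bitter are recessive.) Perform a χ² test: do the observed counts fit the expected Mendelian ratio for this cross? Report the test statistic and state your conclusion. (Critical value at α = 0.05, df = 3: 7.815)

0.384; consistent

A dihybrid F₂ with independent assortment and complete dominance at both loci gives a 9:3:3:1 phenotypic ratio.
Expected counts for N = 292 under a 9:3:3:1 ratio (total parts = 16):
  spiny-fruited bitter: 292 × 9/16 = 164.25
  spiny-fruited non-bitter: 292 × 3/16 = 54.75
  smooth-fruited bitter: 292 × 3/16 = 54.75
  smooth-fruited non-bitter: 292 × 1/16 = 18.25
χ² = Σ (O − E)² / E
  spiny-fruited bitter: (165 − 164.25)² / 164.25 = 0.0034
  spiny-fruited non-bitter: (57 − 54.75)² / 54.75 = 0.0925
  smooth-fruited bitter: (51 − 54.75)² / 54.75 = 0.2568
  smooth-fruited non-bitter: (19 − 18.25)² / 18.25 = 0.0308
χ² = 0.0034 + 0.0925 + 0.2568 + 0.0308 = 0.3835 ≈ 0.384
Degrees of freedom = 4 − 1 = 3; critical value at α = 0.05 is 7.815.
Since 0.384 < 7.815, we fail to reject the null hypothesis — the data are consistent with the 9:3:3:1 ratio.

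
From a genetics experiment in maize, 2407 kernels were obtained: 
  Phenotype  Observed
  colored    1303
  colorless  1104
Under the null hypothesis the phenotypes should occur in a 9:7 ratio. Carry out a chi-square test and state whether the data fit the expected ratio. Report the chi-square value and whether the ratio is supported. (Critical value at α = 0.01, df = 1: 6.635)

4.380; consistent

Total ratio parts = 16. Expected numbers out of 2407:
  colored: 2407 × 9/16 = 1353.9375
  colorless: 2407 × 7/16 = 1053.0625
χ² = Σ (O − E)² / E
  colored: (1303 − 1353.9375)² / 1353.9375 = 1.9164
  colorless: (1104 − 1053.0625)² / 1053.0625 = 2.4639
χ² = 1.9164 + 2.4639 = 4.3803 ≈ 4.380
Degrees of freedom = 2 − 1 = 1; critical value at α = 0.01 is 6.635.
Since 4.380 < 6.635, we fail to reject the null hypothesis — the data are consistent with the 9:7 ratio.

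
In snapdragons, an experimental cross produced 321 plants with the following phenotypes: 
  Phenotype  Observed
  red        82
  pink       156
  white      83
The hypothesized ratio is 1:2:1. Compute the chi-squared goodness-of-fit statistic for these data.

0.259

Total ratio parts = 4. Expected numbers out of 321:
  red: 321 × 1/4 = 80.25
  pink: 321 × 2/4 = 160.5
  white: 321 × 1/4 = 80.25
χ² = Σ (O − E)² / E
  red: (82 − 80.25)² / 80.25 = 0.0382
  pink: (156 − 160.5)² / 160.5 = 0.1262
  white: (83 − 80.25)² / 80.25 = 0.0942
χ² = 0.0382 + 0.1262 + 0.0942 = 0.2586 ≈ 0.259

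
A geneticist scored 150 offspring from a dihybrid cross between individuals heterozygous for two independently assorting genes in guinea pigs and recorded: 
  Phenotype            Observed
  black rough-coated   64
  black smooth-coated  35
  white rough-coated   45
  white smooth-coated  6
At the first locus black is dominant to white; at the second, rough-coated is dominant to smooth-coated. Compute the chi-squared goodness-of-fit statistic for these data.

17.941

A dihybrid F₂ with independent assortment and complete dominance at both loci gives a 9:3:3:1 phenotypic ratio.
Under the 9:3:3:1 hypothesis (Σ ratio = 16, N = 150):
  black rough-coated: 150 × 9/16 = 84.375
  black smooth-coated: 150 × 3/16 = 28.125
  white rough-coated: 150 × 3/16 = 28.125
  white smooth-coated: 150 × 1/16 = 9.375
χ² = Σ (O − E)² / E
  black rough-coated: (64 − 84.375)² / 84.375 = 4.9202
  black smooth-coated: (35 − 28.125)² / 28.125 = 1.6806
  white rough-coated: (45 − 28.125)² / 28.125 = 10.1250
  white smooth-coated: (6 − 9.375)² / 9.375 = 1.2150
χ² = 4.9202 + 1.6806 + 10.1250 + 1.2150 = 17.9408 ≈ 17.941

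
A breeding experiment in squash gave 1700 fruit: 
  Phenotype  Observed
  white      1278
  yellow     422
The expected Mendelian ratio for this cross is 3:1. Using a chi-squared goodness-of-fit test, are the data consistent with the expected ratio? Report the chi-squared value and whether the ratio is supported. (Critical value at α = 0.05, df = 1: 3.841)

0.028; consistent

Under the 3:1 hypothesis (Σ ratio = 4, N = 1700):
  white: 1700 × 3/4 = 1275
  yellow: 1700 × 1/4 = 425
χ² = Σ (O − E)² / E
  white: (1278 − 1275)² / 1275 = 0.0071
  yellow: (422 − 425)² / 425 = 0.0212
χ² = 0.0071 + 0.0212 = 0.0283 ≈ 0.028
Degrees of freedom = 2 − 1 = 1; critical value at α = 0.05 is 3.841.
Since 0.028 < 3.841, we fail to reject the null hypothesis — the data are consistent with the 3:1 ratio.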